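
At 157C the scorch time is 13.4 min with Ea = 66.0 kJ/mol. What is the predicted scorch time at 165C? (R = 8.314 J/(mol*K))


Convert temperatures: T1 = 157 + 273.15 = 430.15 K, T2 = 165 + 273.15 = 438.15 K
ts2_new = 13.4 * exp(66000 / 8.314 * (1/438.15 - 1/430.15))
1/T2 - 1/T1 = -4.2447e-05
ts2_new = 9.57 min

9.57 min


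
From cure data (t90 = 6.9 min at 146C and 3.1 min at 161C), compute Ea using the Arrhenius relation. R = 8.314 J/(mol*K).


T1 = 419.15 K, T2 = 434.15 K
1/T1 - 1/T2 = 8.2429e-05
ln(t1/t2) = ln(6.9/3.1) = 0.8001
Ea = 8.314 * 0.8001 / 8.2429e-05 = 80701.7186 J/mol
Ea = 80.7 kJ/mol

80.7 kJ/mol


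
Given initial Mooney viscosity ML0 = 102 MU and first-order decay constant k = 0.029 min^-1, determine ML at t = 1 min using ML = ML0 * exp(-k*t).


ML = ML0 * exp(-k * t)
ML = 102 * exp(-0.029 * 1)
ML = 102 * 0.9714
ML = 99.08 MU

99.08 MU


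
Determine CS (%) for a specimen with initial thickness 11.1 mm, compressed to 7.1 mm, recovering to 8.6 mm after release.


CS = (t0 - recovered) / (t0 - ts) * 100
= (11.1 - 8.6) / (11.1 - 7.1) * 100
= 2.5 / 4.0 * 100
= 62.5%

62.5%


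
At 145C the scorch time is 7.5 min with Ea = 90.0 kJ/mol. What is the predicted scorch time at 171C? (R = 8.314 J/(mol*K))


Convert temperatures: T1 = 145 + 273.15 = 418.15 K, T2 = 171 + 273.15 = 444.15 K
ts2_new = 7.5 * exp(90000 / 8.314 * (1/444.15 - 1/418.15))
1/T2 - 1/T1 = -1.3999e-04
ts2_new = 1.65 min

1.65 min


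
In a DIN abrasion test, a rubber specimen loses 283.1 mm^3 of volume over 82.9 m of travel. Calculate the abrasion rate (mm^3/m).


Rate = volume_loss / distance
= 283.1 / 82.9
= 3.415 mm^3/m

3.415 mm^3/m


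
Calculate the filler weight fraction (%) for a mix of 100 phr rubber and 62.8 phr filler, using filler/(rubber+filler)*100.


Filler % = filler / (rubber + filler) * 100
= 62.8 / (100 + 62.8) * 100
= 62.8 / 162.8 * 100
= 38.57%

38.57%


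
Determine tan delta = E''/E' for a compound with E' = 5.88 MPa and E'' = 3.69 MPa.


tan delta = E'' / E'
= 3.69 / 5.88
= 0.6276

tan delta = 0.6276


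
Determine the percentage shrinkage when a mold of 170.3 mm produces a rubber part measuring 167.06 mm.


Shrinkage = (mold - part) / mold * 100
= (170.3 - 167.06) / 170.3 * 100
= 3.24 / 170.3 * 100
= 1.9%

1.9%


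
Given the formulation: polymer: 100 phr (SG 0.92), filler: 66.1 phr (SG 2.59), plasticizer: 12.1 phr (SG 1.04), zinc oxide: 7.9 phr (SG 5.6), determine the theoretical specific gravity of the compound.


Sum of weights = 186.1
Volume contributions:
  polymer: 100/0.92 = 108.6957
  filler: 66.1/2.59 = 25.5212
  plasticizer: 12.1/1.04 = 11.6346
  zinc oxide: 7.9/5.6 = 1.4107
Sum of volumes = 147.2622
SG = 186.1 / 147.2622 = 1.264

SG = 1.264


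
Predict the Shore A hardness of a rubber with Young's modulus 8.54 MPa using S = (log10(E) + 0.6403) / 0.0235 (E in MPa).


log10(E) = 0.0235*S - 0.6403  =>  S = (log10(E) + 0.6403) / 0.0235
log10(8.54) = 0.931458
S = (0.931458 + 0.6403) / 0.0235 = 1.571758 / 0.0235
S = 66.9

Shore A = 66.9


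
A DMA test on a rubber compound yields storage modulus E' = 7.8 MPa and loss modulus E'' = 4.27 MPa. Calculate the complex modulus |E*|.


|E*| = sqrt(E'^2 + E''^2)
= sqrt(7.8^2 + 4.27^2)
= sqrt(60.8400 + 18.2329)
= 8.892 MPa

8.892 MPa


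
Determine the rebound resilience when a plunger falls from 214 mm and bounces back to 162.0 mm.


Resilience = h_rebound / h_drop * 100
= 162.0 / 214 * 100
= 75.7%

75.7%


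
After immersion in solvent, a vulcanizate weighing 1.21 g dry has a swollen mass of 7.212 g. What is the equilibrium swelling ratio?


Q = W_swollen / W_dry
Q = 7.212 / 1.21
Q = 5.96

Q = 5.96


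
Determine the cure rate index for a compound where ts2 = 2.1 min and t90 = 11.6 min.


CRI = 100 / (t90 - ts2)
= 100 / (11.6 - 2.1)
= 100 / 9.5
= 10.53 min^-1

10.53 min^-1


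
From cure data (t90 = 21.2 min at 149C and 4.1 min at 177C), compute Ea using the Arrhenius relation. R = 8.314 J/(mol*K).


T1 = 422.15 K, T2 = 450.15 K
1/T1 - 1/T2 = 1.4734e-04
ln(t1/t2) = ln(21.2/4.1) = 1.6430
Ea = 8.314 * 1.6430 / 1.4734e-04 = 92708.0307 J/mol
Ea = 92.71 kJ/mol

92.71 kJ/mol


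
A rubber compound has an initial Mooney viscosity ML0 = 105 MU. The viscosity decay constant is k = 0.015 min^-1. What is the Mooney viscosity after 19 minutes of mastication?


ML = ML0 * exp(-k * t)
ML = 105 * exp(-0.015 * 19)
ML = 105 * 0.7520
ML = 78.96 MU

78.96 MU


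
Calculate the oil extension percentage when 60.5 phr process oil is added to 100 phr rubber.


Oil % = oil / (100 + oil) * 100
= 60.5 / (100 + 60.5) * 100
= 60.5 / 160.5 * 100
= 37.69%

37.69%


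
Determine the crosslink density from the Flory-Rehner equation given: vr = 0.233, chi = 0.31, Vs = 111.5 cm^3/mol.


ln(1 - vr) = ln(1 - 0.233) = -0.2653
Numerator = -((-0.2653) + 0.233 + 0.31 * 0.233^2) = 0.0154
Denominator = 111.5 * (0.233^(1/3) - 0.233/2) = 55.6212
nu = 0.0154 / 55.6212 = 2.7757e-04 mol/cm^3

2.7757e-04 mol/cm^3


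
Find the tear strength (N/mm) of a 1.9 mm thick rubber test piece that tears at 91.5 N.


Tear strength = force / thickness
= 91.5 / 1.9
= 48.16 N/mm

48.16 N/mm


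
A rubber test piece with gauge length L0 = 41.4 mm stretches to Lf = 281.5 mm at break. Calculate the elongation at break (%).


Elongation = (Lf - L0) / L0 * 100
= (281.5 - 41.4) / 41.4 * 100
= 240.1 / 41.4 * 100
= 580.0%

580.0%


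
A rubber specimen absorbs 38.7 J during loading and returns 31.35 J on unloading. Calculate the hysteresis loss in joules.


Hysteresis loss = loading - unloading
= 38.7 - 31.35
= 7.35 J

7.35 J


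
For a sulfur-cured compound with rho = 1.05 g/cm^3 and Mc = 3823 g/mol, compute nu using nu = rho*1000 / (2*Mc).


nu = rho * 1000 / (2 * Mc)
nu = 1.05 * 1000 / (2 * 3823)
nu = 1050.0 / 7646
nu = 0.1373 mol/L

0.1373 mol/L


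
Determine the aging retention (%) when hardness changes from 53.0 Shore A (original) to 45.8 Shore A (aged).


Retention = aged / original * 100
= 45.8 / 53.0 * 100
= 86.4%

86.4%


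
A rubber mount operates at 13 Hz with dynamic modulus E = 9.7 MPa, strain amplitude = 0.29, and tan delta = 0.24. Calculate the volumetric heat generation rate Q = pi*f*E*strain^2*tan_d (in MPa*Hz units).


Q = pi * f * E * strain^2 * tan_d
= pi * 13 * 9.7 * 0.29^2 * 0.24
= pi * 13 * 9.7 * 0.0841 * 0.24
= 7.9960

Q = 7.9960


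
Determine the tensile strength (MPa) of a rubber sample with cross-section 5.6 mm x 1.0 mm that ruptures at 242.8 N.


Area = width * thickness = 5.6 * 1.0 = 5.6 mm^2
TS = force / area = 242.8 / 5.6 = 43.36 MPa

43.36 MPa


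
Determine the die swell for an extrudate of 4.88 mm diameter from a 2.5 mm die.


Die swell ratio = D_extrudate / D_die
= 4.88 / 2.5
= 1.952

Die swell = 1.952


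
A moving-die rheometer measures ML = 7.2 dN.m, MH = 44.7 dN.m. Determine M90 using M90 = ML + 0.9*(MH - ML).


M90 = ML + 0.9 * (MH - ML)
M90 = 7.2 + 0.9 * (44.7 - 7.2)
M90 = 7.2 + 0.9 * 37.5
M90 = 40.95 dN.m

40.95 dN.m


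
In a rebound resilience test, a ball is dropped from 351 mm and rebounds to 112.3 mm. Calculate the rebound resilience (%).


Resilience = h_rebound / h_drop * 100
= 112.3 / 351 * 100
= 32.0%

32.0%


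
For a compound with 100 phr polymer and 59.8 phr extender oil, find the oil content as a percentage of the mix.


Oil % = oil / (100 + oil) * 100
= 59.8 / (100 + 59.8) * 100
= 59.8 / 159.8 * 100
= 37.42%

37.42%


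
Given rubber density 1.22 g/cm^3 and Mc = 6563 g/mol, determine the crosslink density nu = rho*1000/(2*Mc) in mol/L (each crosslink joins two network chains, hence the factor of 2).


nu = rho * 1000 / (2 * Mc)
nu = 1.22 * 1000 / (2 * 6563)
nu = 1220.0 / 13126
nu = 0.0929 mol/L

0.0929 mol/L


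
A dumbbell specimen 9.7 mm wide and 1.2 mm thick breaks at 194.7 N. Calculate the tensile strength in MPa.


Area = width * thickness = 9.7 * 1.2 = 11.64 mm^2
TS = force / area = 194.7 / 11.64 = 16.73 MPa

16.73 MPa


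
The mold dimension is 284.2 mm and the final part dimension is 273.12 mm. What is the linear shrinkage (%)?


Shrinkage = (mold - part) / mold * 100
= (284.2 - 273.12) / 284.2 * 100
= 11.08 / 284.2 * 100
= 3.9%

3.9%


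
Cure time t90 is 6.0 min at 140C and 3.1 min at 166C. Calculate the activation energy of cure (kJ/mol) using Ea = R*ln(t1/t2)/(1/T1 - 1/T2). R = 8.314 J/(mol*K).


T1 = 413.15 K, T2 = 439.15 K
1/T1 - 1/T2 = 1.4330e-04
ln(t1/t2) = ln(6.0/3.1) = 0.6604
Ea = 8.314 * 0.6604 / 1.4330e-04 = 38312.1335 J/mol
Ea = 38.31 kJ/mol

38.31 kJ/mol


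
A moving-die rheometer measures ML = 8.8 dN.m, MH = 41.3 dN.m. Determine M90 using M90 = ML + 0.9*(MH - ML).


M90 = ML + 0.9 * (MH - ML)
M90 = 8.8 + 0.9 * (41.3 - 8.8)
M90 = 8.8 + 0.9 * 32.5
M90 = 38.05 dN.m

38.05 dN.m


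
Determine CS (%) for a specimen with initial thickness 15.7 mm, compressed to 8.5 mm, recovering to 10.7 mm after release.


CS = (t0 - recovered) / (t0 - ts) * 100
= (15.7 - 10.7) / (15.7 - 8.5) * 100
= 5.0 / 7.2 * 100
= 69.4%

69.4%


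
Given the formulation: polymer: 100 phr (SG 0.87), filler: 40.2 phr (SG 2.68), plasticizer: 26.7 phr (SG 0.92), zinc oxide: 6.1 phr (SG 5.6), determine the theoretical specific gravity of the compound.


Sum of weights = 173.0
Volume contributions:
  polymer: 100/0.87 = 114.9425
  filler: 40.2/2.68 = 15.0000
  plasticizer: 26.7/0.92 = 29.0217
  zinc oxide: 6.1/5.6 = 1.0893
Sum of volumes = 160.0536
SG = 173.0 / 160.0536 = 1.081

SG = 1.081


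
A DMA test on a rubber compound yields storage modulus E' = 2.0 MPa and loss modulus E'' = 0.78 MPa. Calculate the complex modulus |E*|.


|E*| = sqrt(E'^2 + E''^2)
= sqrt(2.0^2 + 0.78^2)
= sqrt(4.0000 + 0.6084)
= 2.147 MPa

2.147 MPa


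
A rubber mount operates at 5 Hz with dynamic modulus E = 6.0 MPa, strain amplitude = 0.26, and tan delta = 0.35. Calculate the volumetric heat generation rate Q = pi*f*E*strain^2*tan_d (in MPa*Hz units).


Q = pi * f * E * strain^2 * tan_d
= pi * 5 * 6.0 * 0.26^2 * 0.35
= pi * 5 * 6.0 * 0.0676 * 0.35
= 2.2299

Q = 2.2299


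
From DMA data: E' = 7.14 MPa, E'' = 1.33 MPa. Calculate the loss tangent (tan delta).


tan delta = E'' / E'
= 1.33 / 7.14
= 0.1863

tan delta = 0.1863


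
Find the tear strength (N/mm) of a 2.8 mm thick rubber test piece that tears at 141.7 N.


Tear strength = force / thickness
= 141.7 / 2.8
= 50.61 N/mm

50.61 N/mm


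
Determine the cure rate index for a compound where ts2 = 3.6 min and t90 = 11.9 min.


CRI = 100 / (t90 - ts2)
= 100 / (11.9 - 3.6)
= 100 / 8.3
= 12.05 min^-1

12.05 min^-1


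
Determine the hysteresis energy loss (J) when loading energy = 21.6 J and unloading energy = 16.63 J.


Hysteresis loss = loading - unloading
= 21.6 - 16.63
= 4.97 J

4.97 J


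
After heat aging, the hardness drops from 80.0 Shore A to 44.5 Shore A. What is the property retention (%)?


Retention = aged / original * 100
= 44.5 / 80.0 * 100
= 55.6%

55.6%


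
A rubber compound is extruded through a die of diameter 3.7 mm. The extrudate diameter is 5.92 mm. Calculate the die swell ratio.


Die swell ratio = D_extrudate / D_die
= 5.92 / 3.7
= 1.6

Die swell = 1.6


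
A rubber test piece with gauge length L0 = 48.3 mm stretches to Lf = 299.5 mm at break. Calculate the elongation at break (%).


Elongation = (Lf - L0) / L0 * 100
= (299.5 - 48.3) / 48.3 * 100
= 251.2 / 48.3 * 100
= 520.1%

520.1%


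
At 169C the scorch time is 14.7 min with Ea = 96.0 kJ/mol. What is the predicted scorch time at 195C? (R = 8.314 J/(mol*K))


Convert temperatures: T1 = 169 + 273.15 = 442.15 K, T2 = 195 + 273.15 = 468.15 K
ts2_new = 14.7 * exp(96000 / 8.314 * (1/468.15 - 1/442.15))
1/T2 - 1/T1 = -1.2561e-04
ts2_new = 3.45 min

3.45 min


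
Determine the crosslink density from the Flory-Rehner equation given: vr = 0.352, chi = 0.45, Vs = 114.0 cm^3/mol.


ln(1 - vr) = ln(1 - 0.352) = -0.4339
Numerator = -((-0.4339) + 0.352 + 0.45 * 0.352^2) = 0.0261
Denominator = 114.0 * (0.352^(1/3) - 0.352/2) = 60.4279
nu = 0.0261 / 60.4279 = 4.3205e-04 mol/cm^3

4.3205e-04 mol/cm^3


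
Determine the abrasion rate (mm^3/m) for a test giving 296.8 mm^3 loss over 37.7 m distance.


Rate = volume_loss / distance
= 296.8 / 37.7
= 7.873 mm^3/m

7.873 mm^3/m


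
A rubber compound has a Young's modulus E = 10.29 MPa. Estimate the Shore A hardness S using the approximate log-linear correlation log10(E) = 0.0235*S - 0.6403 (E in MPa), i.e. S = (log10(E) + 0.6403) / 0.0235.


log10(E) = 0.0235*S - 0.6403  =>  S = (log10(E) + 0.6403) / 0.0235
log10(10.29) = 1.012415
S = (1.012415 + 0.6403) / 0.0235 = 1.652715 / 0.0235
S = 70.3

Shore A = 70.3


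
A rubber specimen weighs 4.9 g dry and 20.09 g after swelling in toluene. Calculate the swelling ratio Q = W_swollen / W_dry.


Q = W_swollen / W_dry
Q = 20.09 / 4.9
Q = 4.1

Q = 4.1


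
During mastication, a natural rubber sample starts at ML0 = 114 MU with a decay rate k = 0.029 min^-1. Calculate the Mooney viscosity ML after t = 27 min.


ML = ML0 * exp(-k * t)
ML = 114 * exp(-0.029 * 27)
ML = 114 * 0.4570
ML = 52.1 MU

52.1 MU


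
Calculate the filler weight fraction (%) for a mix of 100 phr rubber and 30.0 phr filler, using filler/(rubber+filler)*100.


Filler % = filler / (rubber + filler) * 100
= 30.0 / (100 + 30.0) * 100
= 30.0 / 130.0 * 100
= 23.08%

23.08%


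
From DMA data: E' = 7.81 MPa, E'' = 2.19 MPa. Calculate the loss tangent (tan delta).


tan delta = E'' / E'
= 2.19 / 7.81
= 0.2804

tan delta = 0.2804


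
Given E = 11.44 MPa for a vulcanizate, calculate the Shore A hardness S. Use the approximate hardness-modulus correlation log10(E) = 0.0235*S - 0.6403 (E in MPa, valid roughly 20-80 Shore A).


log10(E) = 0.0235*S - 0.6403  =>  S = (log10(E) + 0.6403) / 0.0235
log10(11.44) = 1.058426
S = (1.058426 + 0.6403) / 0.0235 = 1.698726 / 0.0235
S = 72.3

Shore A = 72.3


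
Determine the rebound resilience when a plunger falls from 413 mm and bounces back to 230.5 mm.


Resilience = h_rebound / h_drop * 100
= 230.5 / 413 * 100
= 55.8%

55.8%


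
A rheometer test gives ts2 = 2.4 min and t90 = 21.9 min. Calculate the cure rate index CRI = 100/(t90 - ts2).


CRI = 100 / (t90 - ts2)
= 100 / (21.9 - 2.4)
= 100 / 19.5
= 5.13 min^-1

5.13 min^-1


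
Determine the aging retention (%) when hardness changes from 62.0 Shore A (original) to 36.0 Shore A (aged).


Retention = aged / original * 100
= 36.0 / 62.0 * 100
= 58.1%

58.1%


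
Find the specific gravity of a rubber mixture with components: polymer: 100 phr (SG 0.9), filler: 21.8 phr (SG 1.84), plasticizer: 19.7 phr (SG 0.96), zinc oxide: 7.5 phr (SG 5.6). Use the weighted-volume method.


Sum of weights = 149.0
Volume contributions:
  polymer: 100/0.9 = 111.1111
  filler: 21.8/1.84 = 11.8478
  plasticizer: 19.7/0.96 = 20.5208
  zinc oxide: 7.5/5.6 = 1.3393
Sum of volumes = 144.8191
SG = 149.0 / 144.8191 = 1.029

SG = 1.029


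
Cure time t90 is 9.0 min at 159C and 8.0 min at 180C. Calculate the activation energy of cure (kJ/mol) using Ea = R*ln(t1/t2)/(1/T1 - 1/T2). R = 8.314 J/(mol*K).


T1 = 432.15 K, T2 = 453.15 K
1/T1 - 1/T2 = 1.0724e-04
ln(t1/t2) = ln(9.0/8.0) = 0.1178
Ea = 8.314 * 0.1178 / 1.0724e-04 = 9131.6650 J/mol
Ea = 9.13 kJ/mol

9.13 kJ/mol


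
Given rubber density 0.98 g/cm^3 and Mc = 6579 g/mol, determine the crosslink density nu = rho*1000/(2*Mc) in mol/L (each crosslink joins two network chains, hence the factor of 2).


nu = rho * 1000 / (2 * Mc)
nu = 0.98 * 1000 / (2 * 6579)
nu = 980.0 / 13158
nu = 0.0745 mol/L

0.0745 mol/L


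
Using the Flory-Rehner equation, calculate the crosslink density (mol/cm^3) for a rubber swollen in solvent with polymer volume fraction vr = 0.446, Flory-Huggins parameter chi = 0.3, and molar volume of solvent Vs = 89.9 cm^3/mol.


ln(1 - vr) = ln(1 - 0.446) = -0.5906
Numerator = -((-0.5906) + 0.446 + 0.3 * 0.446^2) = 0.0849
Denominator = 89.9 * (0.446^(1/3) - 0.446/2) = 48.6388
nu = 0.0849 / 48.6388 = 0.0017 mol/cm^3

0.0017 mol/cm^3


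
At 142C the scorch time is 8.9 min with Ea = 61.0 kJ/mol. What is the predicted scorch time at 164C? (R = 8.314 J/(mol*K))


Convert temperatures: T1 = 142 + 273.15 = 415.15 K, T2 = 164 + 273.15 = 437.15 K
ts2_new = 8.9 * exp(61000 / 8.314 * (1/437.15 - 1/415.15))
1/T2 - 1/T1 = -1.2122e-04
ts2_new = 3.66 min

3.66 min


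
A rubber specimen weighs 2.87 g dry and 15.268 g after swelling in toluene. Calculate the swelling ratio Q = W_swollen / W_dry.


Q = W_swollen / W_dry
Q = 15.268 / 2.87
Q = 5.32

Q = 5.32


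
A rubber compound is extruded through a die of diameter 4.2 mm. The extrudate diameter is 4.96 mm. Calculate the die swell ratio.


Die swell ratio = D_extrudate / D_die
= 4.96 / 4.2
= 1.181

Die swell = 1.181


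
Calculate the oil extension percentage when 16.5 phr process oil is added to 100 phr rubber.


Oil % = oil / (100 + oil) * 100
= 16.5 / (100 + 16.5) * 100
= 16.5 / 116.5 * 100
= 14.16%

14.16%


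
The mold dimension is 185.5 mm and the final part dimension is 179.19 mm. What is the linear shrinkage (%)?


Shrinkage = (mold - part) / mold * 100
= (185.5 - 179.19) / 185.5 * 100
= 6.31 / 185.5 * 100
= 3.4%

3.4%


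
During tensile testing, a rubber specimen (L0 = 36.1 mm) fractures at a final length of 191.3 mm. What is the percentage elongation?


Elongation = (Lf - L0) / L0 * 100
= (191.3 - 36.1) / 36.1 * 100
= 155.2 / 36.1 * 100
= 429.9%

429.9%


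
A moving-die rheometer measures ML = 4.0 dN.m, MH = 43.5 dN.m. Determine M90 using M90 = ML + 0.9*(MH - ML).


M90 = ML + 0.9 * (MH - ML)
M90 = 4.0 + 0.9 * (43.5 - 4.0)
M90 = 4.0 + 0.9 * 39.5
M90 = 39.55 dN.m

39.55 dN.m


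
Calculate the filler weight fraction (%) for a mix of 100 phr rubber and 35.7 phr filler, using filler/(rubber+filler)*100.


Filler % = filler / (rubber + filler) * 100
= 35.7 / (100 + 35.7) * 100
= 35.7 / 135.7 * 100
= 26.31%

26.31%


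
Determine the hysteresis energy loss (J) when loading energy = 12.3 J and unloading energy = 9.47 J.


Hysteresis loss = loading - unloading
= 12.3 - 9.47
= 2.83 J

2.83 J


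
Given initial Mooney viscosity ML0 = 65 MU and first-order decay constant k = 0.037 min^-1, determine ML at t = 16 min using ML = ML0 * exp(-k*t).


ML = ML0 * exp(-k * t)
ML = 65 * exp(-0.037 * 16)
ML = 65 * 0.5532
ML = 35.96 MU

35.96 MU


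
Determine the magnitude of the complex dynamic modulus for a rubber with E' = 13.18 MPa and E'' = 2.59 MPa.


|E*| = sqrt(E'^2 + E''^2)
= sqrt(13.18^2 + 2.59^2)
= sqrt(173.7124 + 6.7081)
= 13.432 MPa

13.432 MPa


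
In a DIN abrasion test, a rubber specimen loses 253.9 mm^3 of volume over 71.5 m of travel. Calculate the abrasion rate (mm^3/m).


Rate = volume_loss / distance
= 253.9 / 71.5
= 3.551 mm^3/m

3.551 mm^3/m


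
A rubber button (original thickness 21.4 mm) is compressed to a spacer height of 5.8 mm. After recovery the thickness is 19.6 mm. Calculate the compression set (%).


CS = (t0 - recovered) / (t0 - ts) * 100
= (21.4 - 19.6) / (21.4 - 5.8) * 100
= 1.8 / 15.6 * 100
= 11.5%

11.5%


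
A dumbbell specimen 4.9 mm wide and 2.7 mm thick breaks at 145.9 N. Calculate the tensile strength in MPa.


Area = width * thickness = 4.9 * 2.7 = 13.23 mm^2
TS = force / area = 145.9 / 13.23 = 11.03 MPa

11.03 MPa


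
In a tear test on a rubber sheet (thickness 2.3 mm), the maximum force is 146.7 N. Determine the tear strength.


Tear strength = force / thickness
= 146.7 / 2.3
= 63.78 N/mm

63.78 N/mm


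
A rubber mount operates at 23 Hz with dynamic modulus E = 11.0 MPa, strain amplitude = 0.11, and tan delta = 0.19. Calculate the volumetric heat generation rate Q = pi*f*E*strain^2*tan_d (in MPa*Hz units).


Q = pi * f * E * strain^2 * tan_d
= pi * 23 * 11.0 * 0.11^2 * 0.19
= pi * 23 * 11.0 * 0.0121 * 0.19
= 1.8273

Q = 1.8273


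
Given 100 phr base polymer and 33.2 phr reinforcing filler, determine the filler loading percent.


Filler % = filler / (rubber + filler) * 100
= 33.2 / (100 + 33.2) * 100
= 33.2 / 133.2 * 100
= 24.92%

24.92%


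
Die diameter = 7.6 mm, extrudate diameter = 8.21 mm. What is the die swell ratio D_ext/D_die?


Die swell ratio = D_extrudate / D_die
= 8.21 / 7.6
= 1.08

Die swell = 1.08


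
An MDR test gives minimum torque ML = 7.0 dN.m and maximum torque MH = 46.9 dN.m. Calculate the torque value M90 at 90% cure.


M90 = ML + 0.9 * (MH - ML)
M90 = 7.0 + 0.9 * (46.9 - 7.0)
M90 = 7.0 + 0.9 * 39.9
M90 = 42.91 dN.m

42.91 dN.m


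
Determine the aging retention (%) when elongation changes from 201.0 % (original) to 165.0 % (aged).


Retention = aged / original * 100
= 165.0 / 201.0 * 100
= 82.1%

82.1%


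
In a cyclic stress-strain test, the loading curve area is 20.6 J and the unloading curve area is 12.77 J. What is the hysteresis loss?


Hysteresis loss = loading - unloading
= 20.6 - 12.77
= 7.83 J

7.83 J


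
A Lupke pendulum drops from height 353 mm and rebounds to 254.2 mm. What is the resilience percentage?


Resilience = h_rebound / h_drop * 100
= 254.2 / 353 * 100
= 72.0%

72.0%


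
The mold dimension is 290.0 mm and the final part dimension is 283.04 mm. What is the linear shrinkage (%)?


Shrinkage = (mold - part) / mold * 100
= (290.0 - 283.04) / 290.0 * 100
= 6.96 / 290.0 * 100
= 2.4%

2.4%


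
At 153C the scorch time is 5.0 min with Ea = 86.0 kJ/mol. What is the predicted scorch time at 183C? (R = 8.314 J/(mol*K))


Convert temperatures: T1 = 153 + 273.15 = 426.15 K, T2 = 183 + 273.15 = 456.15 K
ts2_new = 5.0 * exp(86000 / 8.314 * (1/456.15 - 1/426.15))
1/T2 - 1/T1 = -1.5433e-04
ts2_new = 1.01 min

1.01 min


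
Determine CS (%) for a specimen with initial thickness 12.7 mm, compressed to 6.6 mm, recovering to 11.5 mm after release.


CS = (t0 - recovered) / (t0 - ts) * 100
= (12.7 - 11.5) / (12.7 - 6.6) * 100
= 1.2 / 6.1 * 100
= 19.7%

19.7%


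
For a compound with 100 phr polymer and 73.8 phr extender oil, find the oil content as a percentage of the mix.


Oil % = oil / (100 + oil) * 100
= 73.8 / (100 + 73.8) * 100
= 73.8 / 173.8 * 100
= 42.46%

42.46%


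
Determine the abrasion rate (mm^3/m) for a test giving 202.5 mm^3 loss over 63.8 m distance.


Rate = volume_loss / distance
= 202.5 / 63.8
= 3.174 mm^3/m

3.174 mm^3/m


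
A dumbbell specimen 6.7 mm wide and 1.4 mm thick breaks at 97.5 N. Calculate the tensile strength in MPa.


Area = width * thickness = 6.7 * 1.4 = 9.38 mm^2
TS = force / area = 97.5 / 9.38 = 10.39 MPa

10.39 MPa


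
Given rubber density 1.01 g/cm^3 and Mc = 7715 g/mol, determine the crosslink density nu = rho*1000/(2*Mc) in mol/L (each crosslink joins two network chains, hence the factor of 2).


nu = rho * 1000 / (2 * Mc)
nu = 1.01 * 1000 / (2 * 7715)
nu = 1010.0 / 15430
nu = 0.0655 mol/L

0.0655 mol/L


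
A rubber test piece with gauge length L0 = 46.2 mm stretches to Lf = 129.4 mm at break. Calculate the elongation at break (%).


Elongation = (Lf - L0) / L0 * 100
= (129.4 - 46.2) / 46.2 * 100
= 83.2 / 46.2 * 100
= 180.1%

180.1%


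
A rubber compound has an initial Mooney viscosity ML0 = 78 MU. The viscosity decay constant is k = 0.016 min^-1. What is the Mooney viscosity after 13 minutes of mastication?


ML = ML0 * exp(-k * t)
ML = 78 * exp(-0.016 * 13)
ML = 78 * 0.8122
ML = 63.35 MU

63.35 MU


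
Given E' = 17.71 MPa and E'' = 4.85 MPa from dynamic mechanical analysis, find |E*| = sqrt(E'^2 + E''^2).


|E*| = sqrt(E'^2 + E''^2)
= sqrt(17.71^2 + 4.85^2)
= sqrt(313.6441 + 23.5225)
= 18.362 MPa

18.362 MPa


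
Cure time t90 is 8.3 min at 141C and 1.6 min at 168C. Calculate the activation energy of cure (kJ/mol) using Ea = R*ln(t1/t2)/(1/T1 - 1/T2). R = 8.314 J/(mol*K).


T1 = 414.15 K, T2 = 441.15 K
1/T1 - 1/T2 = 1.4778e-04
ln(t1/t2) = ln(8.3/1.6) = 1.6463
Ea = 8.314 * 1.6463 / 1.4778e-04 = 92616.1003 J/mol
Ea = 92.62 kJ/mol

92.62 kJ/mol


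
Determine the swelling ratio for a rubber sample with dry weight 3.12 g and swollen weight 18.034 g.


Q = W_swollen / W_dry
Q = 18.034 / 3.12
Q = 5.78

Q = 5.78


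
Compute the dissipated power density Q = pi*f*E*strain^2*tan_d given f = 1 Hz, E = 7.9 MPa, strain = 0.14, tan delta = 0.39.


Q = pi * f * E * strain^2 * tan_d
= pi * 1 * 7.9 * 0.14^2 * 0.39
= pi * 1 * 7.9 * 0.0196 * 0.39
= 0.1897

Q = 0.1897


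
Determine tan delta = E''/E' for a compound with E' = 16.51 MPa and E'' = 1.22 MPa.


tan delta = E'' / E'
= 1.22 / 16.51
= 0.0739

tan delta = 0.0739


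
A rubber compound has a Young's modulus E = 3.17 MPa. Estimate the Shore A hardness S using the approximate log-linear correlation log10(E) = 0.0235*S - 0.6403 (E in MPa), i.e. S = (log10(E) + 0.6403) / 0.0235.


log10(E) = 0.0235*S - 0.6403  =>  S = (log10(E) + 0.6403) / 0.0235
log10(3.17) = 0.501059
S = (0.501059 + 0.6403) / 0.0235 = 1.141359 / 0.0235
S = 48.6

Shore A = 48.6


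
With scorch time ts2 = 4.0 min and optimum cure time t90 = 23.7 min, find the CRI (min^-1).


CRI = 100 / (t90 - ts2)
= 100 / (23.7 - 4.0)
= 100 / 19.7
= 5.08 min^-1

5.08 min^-1


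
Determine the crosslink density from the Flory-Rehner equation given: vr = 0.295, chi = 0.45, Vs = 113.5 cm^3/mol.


ln(1 - vr) = ln(1 - 0.295) = -0.3496
Numerator = -((-0.3496) + 0.295 + 0.45 * 0.295^2) = 0.0154
Denominator = 113.5 * (0.295^(1/3) - 0.295/2) = 58.8149
nu = 0.0154 / 58.8149 = 2.6177e-04 mol/cm^3

2.6177e-04 mol/cm^3


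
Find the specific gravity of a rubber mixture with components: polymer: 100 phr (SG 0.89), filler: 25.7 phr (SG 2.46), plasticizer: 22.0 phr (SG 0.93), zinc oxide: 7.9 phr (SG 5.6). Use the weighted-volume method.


Sum of weights = 155.6
Volume contributions:
  polymer: 100/0.89 = 112.3596
  filler: 25.7/2.46 = 10.4472
  plasticizer: 22.0/0.93 = 23.6559
  zinc oxide: 7.9/5.6 = 1.4107
Sum of volumes = 147.8733
SG = 155.6 / 147.8733 = 1.052

SG = 1.052


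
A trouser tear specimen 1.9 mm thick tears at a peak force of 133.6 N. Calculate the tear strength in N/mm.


Tear strength = force / thickness
= 133.6 / 1.9
= 70.32 N/mm

70.32 N/mm


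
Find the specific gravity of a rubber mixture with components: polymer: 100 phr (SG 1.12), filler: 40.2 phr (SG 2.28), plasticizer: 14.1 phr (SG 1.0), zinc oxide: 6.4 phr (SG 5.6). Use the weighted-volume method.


Sum of weights = 160.7
Volume contributions:
  polymer: 100/1.12 = 89.2857
  filler: 40.2/2.28 = 17.6316
  plasticizer: 14.1/1.0 = 14.1000
  zinc oxide: 6.4/5.6 = 1.1429
Sum of volumes = 122.1602
SG = 160.7 / 122.1602 = 1.315

SG = 1.315


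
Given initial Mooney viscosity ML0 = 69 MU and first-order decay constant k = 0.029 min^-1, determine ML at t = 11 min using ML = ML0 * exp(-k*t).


ML = ML0 * exp(-k * t)
ML = 69 * exp(-0.029 * 11)
ML = 69 * 0.7269
ML = 50.15 MU

50.15 MU


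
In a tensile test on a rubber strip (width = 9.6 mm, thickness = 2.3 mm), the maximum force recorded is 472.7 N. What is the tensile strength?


Area = width * thickness = 9.6 * 2.3 = 22.08 mm^2
TS = force / area = 472.7 / 22.08 = 21.41 MPa

21.41 MPa


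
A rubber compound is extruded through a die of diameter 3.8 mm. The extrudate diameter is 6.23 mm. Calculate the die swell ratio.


Die swell ratio = D_extrudate / D_die
= 6.23 / 3.8
= 1.639

Die swell = 1.639


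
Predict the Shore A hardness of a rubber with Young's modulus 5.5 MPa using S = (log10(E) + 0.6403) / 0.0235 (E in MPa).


log10(E) = 0.0235*S - 0.6403  =>  S = (log10(E) + 0.6403) / 0.0235
log10(5.5) = 0.740363
S = (0.740363 + 0.6403) / 0.0235 = 1.380663 / 0.0235
S = 58.8

Shore A = 58.8


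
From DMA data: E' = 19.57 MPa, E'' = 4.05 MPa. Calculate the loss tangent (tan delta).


tan delta = E'' / E'
= 4.05 / 19.57
= 0.2069

tan delta = 0.2069


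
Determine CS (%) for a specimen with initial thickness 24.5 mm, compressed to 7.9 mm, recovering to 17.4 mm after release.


CS = (t0 - recovered) / (t0 - ts) * 100
= (24.5 - 17.4) / (24.5 - 7.9) * 100
= 7.1 / 16.6 * 100
= 42.8%

42.8%


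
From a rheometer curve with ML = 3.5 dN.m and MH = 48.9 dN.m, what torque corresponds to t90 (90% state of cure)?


M90 = ML + 0.9 * (MH - ML)
M90 = 3.5 + 0.9 * (48.9 - 3.5)
M90 = 3.5 + 0.9 * 45.4
M90 = 44.36 dN.m

44.36 dN.m


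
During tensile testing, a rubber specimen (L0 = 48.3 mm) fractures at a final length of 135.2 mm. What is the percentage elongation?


Elongation = (Lf - L0) / L0 * 100
= (135.2 - 48.3) / 48.3 * 100
= 86.9 / 48.3 * 100
= 179.9%

179.9%


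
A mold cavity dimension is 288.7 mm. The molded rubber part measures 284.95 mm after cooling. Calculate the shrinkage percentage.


Shrinkage = (mold - part) / mold * 100
= (288.7 - 284.95) / 288.7 * 100
= 3.75 / 288.7 * 100
= 1.3%

1.3%


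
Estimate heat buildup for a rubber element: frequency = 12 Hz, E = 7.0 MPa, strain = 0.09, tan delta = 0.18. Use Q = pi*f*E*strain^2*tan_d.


Q = pi * f * E * strain^2 * tan_d
= pi * 12 * 7.0 * 0.09^2 * 0.18
= pi * 12 * 7.0 * 0.0081 * 0.18
= 0.3848

Q = 0.3848


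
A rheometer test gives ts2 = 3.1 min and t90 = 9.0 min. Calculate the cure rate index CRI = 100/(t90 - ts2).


CRI = 100 / (t90 - ts2)
= 100 / (9.0 - 3.1)
= 100 / 5.9
= 16.95 min^-1

16.95 min^-1


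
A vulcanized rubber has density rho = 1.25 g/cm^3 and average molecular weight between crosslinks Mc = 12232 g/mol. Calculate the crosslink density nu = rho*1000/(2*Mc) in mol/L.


nu = rho * 1000 / (2 * Mc)
nu = 1.25 * 1000 / (2 * 12232)
nu = 1250.0 / 24464
nu = 0.0511 mol/L

0.0511 mol/L


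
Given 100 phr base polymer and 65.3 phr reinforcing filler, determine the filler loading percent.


Filler % = filler / (rubber + filler) * 100
= 65.3 / (100 + 65.3) * 100
= 65.3 / 165.3 * 100
= 39.5%

39.5%


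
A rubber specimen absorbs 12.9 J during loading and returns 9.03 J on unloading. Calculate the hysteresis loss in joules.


Hysteresis loss = loading - unloading
= 12.9 - 9.03
= 3.87 J

3.87 J


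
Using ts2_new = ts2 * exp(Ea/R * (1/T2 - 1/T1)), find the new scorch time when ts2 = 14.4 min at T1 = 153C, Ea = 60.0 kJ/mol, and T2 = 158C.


Convert temperatures: T1 = 153 + 273.15 = 426.15 K, T2 = 158 + 273.15 = 431.15 K
ts2_new = 14.4 * exp(60000 / 8.314 * (1/431.15 - 1/426.15))
1/T2 - 1/T1 = -2.7213e-05
ts2_new = 11.83 min

11.83 min


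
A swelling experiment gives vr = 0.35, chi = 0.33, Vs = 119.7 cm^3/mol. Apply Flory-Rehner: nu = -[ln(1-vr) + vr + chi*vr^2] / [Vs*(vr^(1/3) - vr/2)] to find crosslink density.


ln(1 - vr) = ln(1 - 0.35) = -0.4308
Numerator = -((-0.4308) + 0.35 + 0.33 * 0.35^2) = 0.0404
Denominator = 119.7 * (0.35^(1/3) - 0.35/2) = 63.4087
nu = 0.0404 / 63.4087 = 6.3647e-04 mol/cm^3

6.3647e-04 mol/cm^3


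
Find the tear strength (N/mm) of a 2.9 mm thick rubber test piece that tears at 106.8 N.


Tear strength = force / thickness
= 106.8 / 2.9
= 36.83 N/mm

36.83 N/mm


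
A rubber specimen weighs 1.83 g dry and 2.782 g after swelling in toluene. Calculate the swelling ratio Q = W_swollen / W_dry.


Q = W_swollen / W_dry
Q = 2.782 / 1.83
Q = 1.52

Q = 1.52


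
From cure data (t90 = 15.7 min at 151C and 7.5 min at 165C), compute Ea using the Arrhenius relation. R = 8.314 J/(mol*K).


T1 = 424.15 K, T2 = 438.15 K
1/T1 - 1/T2 = 7.5333e-05
ln(t1/t2) = ln(15.7/7.5) = 0.7388
Ea = 8.314 * 0.7388 / 7.5333e-05 = 81531.6605 J/mol
Ea = 81.53 kJ/mol

81.53 kJ/mol


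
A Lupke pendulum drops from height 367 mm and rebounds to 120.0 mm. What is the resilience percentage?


Resilience = h_rebound / h_drop * 100
= 120.0 / 367 * 100
= 32.7%

32.7%


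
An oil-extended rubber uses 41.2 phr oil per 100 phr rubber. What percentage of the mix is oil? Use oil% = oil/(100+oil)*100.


Oil % = oil / (100 + oil) * 100
= 41.2 / (100 + 41.2) * 100
= 41.2 / 141.2 * 100
= 29.18%

29.18%


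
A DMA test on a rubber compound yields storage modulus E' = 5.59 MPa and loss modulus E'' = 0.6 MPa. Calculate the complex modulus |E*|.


|E*| = sqrt(E'^2 + E''^2)
= sqrt(5.59^2 + 0.6^2)
= sqrt(31.2481 + 0.3600)
= 5.622 MPa

5.622 MPa


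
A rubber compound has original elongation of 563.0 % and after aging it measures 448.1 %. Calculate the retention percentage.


Retention = aged / original * 100
= 448.1 / 563.0 * 100
= 79.6%

79.6%


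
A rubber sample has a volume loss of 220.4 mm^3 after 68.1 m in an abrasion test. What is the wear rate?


Rate = volume_loss / distance
= 220.4 / 68.1
= 3.236 mm^3/m

3.236 mm^3/m


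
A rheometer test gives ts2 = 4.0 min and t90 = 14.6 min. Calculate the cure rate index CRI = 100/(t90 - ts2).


CRI = 100 / (t90 - ts2)
= 100 / (14.6 - 4.0)
= 100 / 10.6
= 9.43 min^-1

9.43 min^-1


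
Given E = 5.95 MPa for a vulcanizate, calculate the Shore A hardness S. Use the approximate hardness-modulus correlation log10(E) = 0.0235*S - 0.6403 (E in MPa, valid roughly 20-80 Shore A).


log10(E) = 0.0235*S - 0.6403  =>  S = (log10(E) + 0.6403) / 0.0235
log10(5.95) = 0.774517
S = (0.774517 + 0.6403) / 0.0235 = 1.414817 / 0.0235
S = 60.2

Shore A = 60.2


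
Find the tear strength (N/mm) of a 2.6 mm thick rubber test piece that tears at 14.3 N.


Tear strength = force / thickness
= 14.3 / 2.6
= 5.5 N/mm

5.5 N/mm


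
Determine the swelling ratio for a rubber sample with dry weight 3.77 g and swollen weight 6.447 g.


Q = W_swollen / W_dry
Q = 6.447 / 3.77
Q = 1.71

Q = 1.71


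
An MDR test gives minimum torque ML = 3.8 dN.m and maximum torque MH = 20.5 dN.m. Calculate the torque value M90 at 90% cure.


M90 = ML + 0.9 * (MH - ML)
M90 = 3.8 + 0.9 * (20.5 - 3.8)
M90 = 3.8 + 0.9 * 16.7
M90 = 18.83 dN.m

18.83 dN.m


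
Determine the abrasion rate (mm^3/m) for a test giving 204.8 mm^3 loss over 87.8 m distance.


Rate = volume_loss / distance
= 204.8 / 87.8
= 2.333 mm^3/m

2.333 mm^3/m


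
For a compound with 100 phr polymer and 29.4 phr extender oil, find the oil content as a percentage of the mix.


Oil % = oil / (100 + oil) * 100
= 29.4 / (100 + 29.4) * 100
= 29.4 / 129.4 * 100
= 22.72%

22.72%


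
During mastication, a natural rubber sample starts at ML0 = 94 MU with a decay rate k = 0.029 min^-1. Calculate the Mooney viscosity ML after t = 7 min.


ML = ML0 * exp(-k * t)
ML = 94 * exp(-0.029 * 7)
ML = 94 * 0.8163
ML = 76.73 MU

76.73 MU


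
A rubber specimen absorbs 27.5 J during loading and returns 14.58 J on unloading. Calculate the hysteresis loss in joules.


Hysteresis loss = loading - unloading
= 27.5 - 14.58
= 12.92 J

12.92 J


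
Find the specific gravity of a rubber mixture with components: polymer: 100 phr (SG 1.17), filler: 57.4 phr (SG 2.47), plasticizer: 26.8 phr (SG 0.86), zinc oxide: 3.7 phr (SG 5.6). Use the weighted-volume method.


Sum of weights = 187.9
Volume contributions:
  polymer: 100/1.17 = 85.4701
  filler: 57.4/2.47 = 23.2389
  plasticizer: 26.8/0.86 = 31.1628
  zinc oxide: 3.7/5.6 = 0.6607
Sum of volumes = 140.5325
SG = 187.9 / 140.5325 = 1.337

SG = 1.337


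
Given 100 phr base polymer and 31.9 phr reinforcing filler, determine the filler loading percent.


Filler % = filler / (rubber + filler) * 100
= 31.9 / (100 + 31.9) * 100
= 31.9 / 131.9 * 100
= 24.18%

24.18%


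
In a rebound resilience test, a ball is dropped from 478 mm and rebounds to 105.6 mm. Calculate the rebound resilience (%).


Resilience = h_rebound / h_drop * 100
= 105.6 / 478 * 100
= 22.1%

22.1%


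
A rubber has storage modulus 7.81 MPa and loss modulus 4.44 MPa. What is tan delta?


tan delta = E'' / E'
= 4.44 / 7.81
= 0.5685

tan delta = 0.5685


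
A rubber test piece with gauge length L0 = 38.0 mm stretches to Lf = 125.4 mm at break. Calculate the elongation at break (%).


Elongation = (Lf - L0) / L0 * 100
= (125.4 - 38.0) / 38.0 * 100
= 87.4 / 38.0 * 100
= 230.0%

230.0%


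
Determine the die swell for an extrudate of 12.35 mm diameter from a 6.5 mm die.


Die swell ratio = D_extrudate / D_die
= 12.35 / 6.5
= 1.9

Die swell = 1.9


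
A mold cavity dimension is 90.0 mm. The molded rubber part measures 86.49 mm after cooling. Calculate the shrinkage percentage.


Shrinkage = (mold - part) / mold * 100
= (90.0 - 86.49) / 90.0 * 100
= 3.51 / 90.0 * 100
= 3.9%

3.9%


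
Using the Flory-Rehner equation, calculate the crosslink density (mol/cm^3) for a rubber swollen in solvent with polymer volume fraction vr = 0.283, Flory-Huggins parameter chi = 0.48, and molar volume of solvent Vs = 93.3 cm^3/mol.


ln(1 - vr) = ln(1 - 0.283) = -0.3327
Numerator = -((-0.3327) + 0.283 + 0.48 * 0.283^2) = 0.0112
Denominator = 93.3 * (0.283^(1/3) - 0.283/2) = 48.0534
nu = 0.0112 / 48.0534 = 2.3384e-04 mol/cm^3

2.3384e-04 mol/cm^3


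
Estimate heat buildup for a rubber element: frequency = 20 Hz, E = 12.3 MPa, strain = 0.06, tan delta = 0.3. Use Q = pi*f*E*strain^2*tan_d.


Q = pi * f * E * strain^2 * tan_d
= pi * 20 * 12.3 * 0.06^2 * 0.3
= pi * 20 * 12.3 * 0.0036 * 0.3
= 0.8347

Q = 0.8347


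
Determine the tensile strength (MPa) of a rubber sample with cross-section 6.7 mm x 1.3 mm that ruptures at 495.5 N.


Area = width * thickness = 6.7 * 1.3 = 8.71 mm^2
TS = force / area = 495.5 / 8.71 = 56.89 MPa

56.89 MPa


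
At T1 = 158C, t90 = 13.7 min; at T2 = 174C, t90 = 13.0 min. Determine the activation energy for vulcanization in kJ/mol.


T1 = 431.15 K, T2 = 447.15 K
1/T1 - 1/T2 = 8.2992e-05
ln(t1/t2) = ln(13.7/13.0) = 0.0524
Ea = 8.314 * 0.0524 / 8.2992e-05 = 5253.9746 J/mol
Ea = 5.25 kJ/mol

5.25 kJ/mol


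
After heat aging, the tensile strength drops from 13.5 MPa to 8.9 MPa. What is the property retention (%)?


Retention = aged / original * 100
= 8.9 / 13.5 * 100
= 65.9%

65.9%


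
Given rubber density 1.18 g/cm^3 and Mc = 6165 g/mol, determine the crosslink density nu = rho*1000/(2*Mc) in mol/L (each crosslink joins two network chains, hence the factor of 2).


nu = rho * 1000 / (2 * Mc)
nu = 1.18 * 1000 / (2 * 6165)
nu = 1180.0 / 12330
nu = 0.0957 mol/L

0.0957 mol/L


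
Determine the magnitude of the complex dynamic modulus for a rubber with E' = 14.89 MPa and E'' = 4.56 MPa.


|E*| = sqrt(E'^2 + E''^2)
= sqrt(14.89^2 + 4.56^2)
= sqrt(221.7121 + 20.7936)
= 15.573 MPa

15.573 MPa


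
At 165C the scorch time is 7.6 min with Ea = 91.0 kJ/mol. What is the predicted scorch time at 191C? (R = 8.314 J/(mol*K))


Convert temperatures: T1 = 165 + 273.15 = 438.15 K, T2 = 191 + 273.15 = 464.15 K
ts2_new = 7.6 * exp(91000 / 8.314 * (1/464.15 - 1/438.15))
1/T2 - 1/T1 = -1.2785e-04
ts2_new = 1.88 min

1.88 min


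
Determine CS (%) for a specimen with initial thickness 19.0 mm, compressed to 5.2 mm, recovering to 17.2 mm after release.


CS = (t0 - recovered) / (t0 - ts) * 100
= (19.0 - 17.2) / (19.0 - 5.2) * 100
= 1.8 / 13.8 * 100
= 13.0%

13.0%


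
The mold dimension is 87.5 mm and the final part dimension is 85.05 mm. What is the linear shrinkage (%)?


Shrinkage = (mold - part) / mold * 100
= (87.5 - 85.05) / 87.5 * 100
= 2.45 / 87.5 * 100
= 2.8%

2.8%


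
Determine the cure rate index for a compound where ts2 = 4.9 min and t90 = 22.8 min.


CRI = 100 / (t90 - ts2)
= 100 / (22.8 - 4.9)
= 100 / 17.9
= 5.59 min^-1

5.59 min^-1


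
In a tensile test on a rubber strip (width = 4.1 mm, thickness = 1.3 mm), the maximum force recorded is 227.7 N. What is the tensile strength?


Area = width * thickness = 4.1 * 1.3 = 5.33 mm^2
TS = force / area = 227.7 / 5.33 = 42.72 MPa

42.72 MPa


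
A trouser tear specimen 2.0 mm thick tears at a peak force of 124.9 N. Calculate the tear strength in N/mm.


Tear strength = force / thickness
= 124.9 / 2.0
= 62.45 N/mm

62.45 N/mm


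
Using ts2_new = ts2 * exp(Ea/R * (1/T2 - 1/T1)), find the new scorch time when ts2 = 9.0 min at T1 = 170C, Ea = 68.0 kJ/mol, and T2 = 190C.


Convert temperatures: T1 = 170 + 273.15 = 443.15 K, T2 = 190 + 273.15 = 463.15 K
ts2_new = 9.0 * exp(68000 / 8.314 * (1/463.15 - 1/443.15))
1/T2 - 1/T1 = -9.7445e-05
ts2_new = 4.06 min

4.06 min
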